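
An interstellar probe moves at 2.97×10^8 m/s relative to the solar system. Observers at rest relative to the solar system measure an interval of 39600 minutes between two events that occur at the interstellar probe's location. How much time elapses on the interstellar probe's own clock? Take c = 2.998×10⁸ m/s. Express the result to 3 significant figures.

5400 minutes

β = v/c = (2.97×10^8 m/s)/(2.998×10⁸ m/s) = 0.99066.
β² = 0.9814072356, so γ = 1/√0.0185927644 = 7.3338.
The interstellar probe's clock runs slow as seen from the solar system, so Δτ = Δt/γ = 39600/7.3338 = 5400 minutes.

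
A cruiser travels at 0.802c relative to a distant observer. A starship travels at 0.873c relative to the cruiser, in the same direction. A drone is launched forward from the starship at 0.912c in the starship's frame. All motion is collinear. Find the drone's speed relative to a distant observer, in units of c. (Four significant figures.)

First combine the drone and starship (S''→S'): u₁ = (0.912 + 0.873)/(1 + 0.912×0.873) = 1.785/1.796176 = 0.99378.
Then combine with the cruiser (S'→S): u = (0.99378 + 0.802)/(1 + 0.99378×0.802) = 1.79578/1.79701156 = 0.99931.

0.9993c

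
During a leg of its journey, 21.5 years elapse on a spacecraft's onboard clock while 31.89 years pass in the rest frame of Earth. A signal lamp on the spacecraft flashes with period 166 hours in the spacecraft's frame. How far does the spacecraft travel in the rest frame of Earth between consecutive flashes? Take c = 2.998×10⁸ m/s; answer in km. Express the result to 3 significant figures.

1.96×10^11 km

γ = Δt/Δτ = 31.89/21.5 = 1.48326.
β = √(1 − 1/γ²) = 0.73856. Lab-frame period = γτ = 1.48326×166 hours = 246.22 hours. Distance = βc × γτ = 0.73856 × 2.998×10⁸ m/s × 886392 s = 1.9627×10^14 m = 1.96×10^11 km.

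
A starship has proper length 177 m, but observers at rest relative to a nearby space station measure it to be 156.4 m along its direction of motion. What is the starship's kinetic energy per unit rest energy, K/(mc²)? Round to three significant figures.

Length contraction gives γ = L₀/L = 177/156.4 = 1.13171.
K/(mc²) = γ − 1 = 1.13171 − 1 = 0.132.

0.132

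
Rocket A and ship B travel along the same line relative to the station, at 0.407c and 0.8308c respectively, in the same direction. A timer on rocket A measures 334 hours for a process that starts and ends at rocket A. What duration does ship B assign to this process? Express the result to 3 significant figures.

The velocity of rocket A relative to ship B is (0.407 − 0.8308)c / (1 − 0.407×0.8308) = −0.64031c; relative speed 0.64031c.
γ for this relative speed: γ = 1/√(1 − 0.409997) = 1.3019.
Rocket A's interval is proper; time dilation gives Δt_B = γΔτ = 1.3019 × 334 hours = 435 hours.

435 hours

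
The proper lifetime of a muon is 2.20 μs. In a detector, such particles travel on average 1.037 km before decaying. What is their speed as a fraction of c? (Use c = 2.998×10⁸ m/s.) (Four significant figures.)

0.8438c

d = βγcτ ⇒ βγ = d/(cτ) = 1037 m / (659.56 m) = 1.5723.
β = (βγ)/√(1+(βγ)²) = 1.5723/√3.47213 = 0.8438.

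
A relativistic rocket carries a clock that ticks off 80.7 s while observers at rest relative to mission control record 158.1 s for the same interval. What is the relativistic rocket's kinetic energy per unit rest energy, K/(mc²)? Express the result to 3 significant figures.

The time-dilation ratio gives γ = 158.1/80.7 = 1.95911.
Since K = (γ−1)mc², K/(mc²) = 1.95911 − 1 = 0.959.

0.959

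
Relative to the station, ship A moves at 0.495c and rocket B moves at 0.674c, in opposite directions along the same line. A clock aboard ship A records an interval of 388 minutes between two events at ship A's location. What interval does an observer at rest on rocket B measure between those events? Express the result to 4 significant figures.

806.1 minutes

Speed of ship A in rocket B's frame: u = (v_A + v_B)/(1 + v_A v_B/c²) = (0.495 + 0.674)/(1 + 0.495×0.674) = 1.169/1.33363 = 0.87655; |u| = 0.87655c.
At |u| = 0.87655c, γ = (1 − 0.76834)^(−1/2) = 2.0777.
Ship A's interval is proper; time dilation gives Δt_B = γΔτ = 2.0777 × 388 minutes = 806.1 minutes.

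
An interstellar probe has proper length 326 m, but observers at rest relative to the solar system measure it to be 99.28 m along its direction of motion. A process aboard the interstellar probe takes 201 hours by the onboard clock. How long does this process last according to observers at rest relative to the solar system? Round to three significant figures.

From L = L₀/γ: γ = 326/99.28 = 3.28364.
Δt = γΔτ = 3.28364 × 201 = 660 hours.

660 hours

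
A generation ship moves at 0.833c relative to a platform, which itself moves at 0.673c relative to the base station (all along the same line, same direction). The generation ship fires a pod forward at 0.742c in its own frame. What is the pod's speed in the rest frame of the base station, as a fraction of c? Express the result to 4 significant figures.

0.9947c

Compose velocities in two stages. Stage 1 (into S'): u₁ = (0.742+0.833)/(1+0.742×0.833) = 0.97337.
Stage 2 (into S): u = (0.97337+0.673)/(1+0.97337×0.673) = 0.99474, so the speed is 0.9947c.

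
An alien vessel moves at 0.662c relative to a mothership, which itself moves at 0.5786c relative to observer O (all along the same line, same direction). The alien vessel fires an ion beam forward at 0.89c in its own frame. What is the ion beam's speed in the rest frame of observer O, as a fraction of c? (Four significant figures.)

First combine the ion beam and alien vessel (S''→S'): u₁ = (0.89 + 0.662)/(1 + 0.89×0.662) = 1.552/1.58918 = 0.9766.
Then combine with the mothership (S'→S): u = (0.9766 + 0.5786)/(1 + 0.9766×0.5786) = 1.5552/1.56506076 = 0.9937.

0.9937c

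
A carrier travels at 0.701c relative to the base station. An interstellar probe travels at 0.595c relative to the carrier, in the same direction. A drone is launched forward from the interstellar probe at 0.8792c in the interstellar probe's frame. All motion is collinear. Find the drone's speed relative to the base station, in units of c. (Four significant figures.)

0.9943c

First combine the drone and interstellar probe (S''→S'): u₁ = (0.8792 + 0.595)/(1 + 0.8792×0.595) = 1.4742/1.523124 = 0.96788.
Then combine with the carrier (S'→S): u = (0.96788 + 0.701)/(1 + 0.96788×0.701) = 1.66888/1.67848388 = 0.99428.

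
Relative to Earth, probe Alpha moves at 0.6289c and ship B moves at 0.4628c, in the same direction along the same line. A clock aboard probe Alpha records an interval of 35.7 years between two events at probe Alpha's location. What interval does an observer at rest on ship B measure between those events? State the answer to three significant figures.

Transform probe Alpha's velocity into ship B's frame: (0.6289 − 0.4628)/(1 − 0.6289·0.4628) = 0.1661/0.70894508, so the relative speed is 0.23429c.
γ for this relative speed: γ = 1/√(1 − 0.0548918) = 1.0286.
The clock on probe Alpha records proper time, so ship B measures Δt = γΔτ = 1.0286 × 35.7 = 36.7 years.

36.7 years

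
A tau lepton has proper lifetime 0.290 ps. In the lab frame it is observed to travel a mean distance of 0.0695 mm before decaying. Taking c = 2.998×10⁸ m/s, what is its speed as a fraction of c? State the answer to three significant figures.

Let x = d/(cτ) = 6.950×10^-5 m / (2.998×10⁸ m/s × 2.900×10^-13 s) = 0.79938. Since d = βγcτ, x = βγ = β/√(1−β²).
Solving: β² = x²/(1+x²) = 0.639008/1.639008 = 0.389875, so β = 0.624.

0.624c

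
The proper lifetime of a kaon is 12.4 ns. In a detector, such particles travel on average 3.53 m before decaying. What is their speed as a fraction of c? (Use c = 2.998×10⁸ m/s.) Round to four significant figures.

Let x = d/(cτ) = 3.530 m / (2.998×10⁸ m/s × 1.240×10^-8 s) = 0.94956. Since d = βγcτ, x = βγ = β/√(1−β²).
Solving: β² = x²/(1+x²) = 0.901664/1.901664 = 0.474145, so β = 0.6886.

0.6886c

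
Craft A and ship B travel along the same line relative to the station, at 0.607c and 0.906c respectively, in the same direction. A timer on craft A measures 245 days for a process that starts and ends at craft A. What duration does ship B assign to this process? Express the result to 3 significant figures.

The velocity of craft A relative to ship B is (0.607 − 0.906)c / (1 − 0.607×0.906) = −0.66436c; relative speed 0.66436c.
γ for this relative speed: γ = 1/√(1 − 0.441374) = 1.3379.
The clock on craft A records proper time, so ship B measures Δt = γΔτ = 1.3379 × 245 = 328 days.

328 days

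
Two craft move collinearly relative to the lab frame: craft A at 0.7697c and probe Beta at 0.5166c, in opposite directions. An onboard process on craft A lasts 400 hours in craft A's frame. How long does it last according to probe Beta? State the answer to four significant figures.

1023 hours

Transform craft A's velocity into probe Beta's frame: (0.7697 + 0.5166)/(1 + 0.7697·0.5166) = 1.2863/1.39762702, so the relative speed is 0.92035c.
At |u| = 0.92035c, γ = (1 − 0.847044)^(−1/2) = 2.5569.
The clock on craft A records proper time, so probe Beta measures Δt = γΔτ = 2.5569 × 400 = 1023 hours.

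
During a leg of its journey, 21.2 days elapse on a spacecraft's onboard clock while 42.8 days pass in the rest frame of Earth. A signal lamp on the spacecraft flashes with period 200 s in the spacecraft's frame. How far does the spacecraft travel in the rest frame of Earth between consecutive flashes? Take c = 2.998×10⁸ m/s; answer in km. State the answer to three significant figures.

1.05×10^8 km

From Δt = γΔτ: γ = 42.8/21.2 = 2.01887.
β = √(1 − 1/γ²) = 0.86871. Lab-frame period = γτ = 2.01887×200 s = 403.77 s. Distance = βc × γτ = 0.86871 × 2.998×10⁸ m/s × 403.77 s = 1.0516×10^11 m = 1.05×10^8 km.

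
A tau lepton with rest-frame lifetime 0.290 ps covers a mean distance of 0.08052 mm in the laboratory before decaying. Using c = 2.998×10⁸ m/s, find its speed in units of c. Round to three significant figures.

0.679c

Lab distance = (lab lifetime)·v = γτ·βc, so βγ = d/(cτ) = 8.052×10^-5/(2.998×10⁸ × 2.900×10^-13) = 0.92613.
With βγ = 0.92613: γ² = 1 + (βγ)² = 1.857717, and β = (βγ)/γ = 0.92613/1.36298 = 0.679.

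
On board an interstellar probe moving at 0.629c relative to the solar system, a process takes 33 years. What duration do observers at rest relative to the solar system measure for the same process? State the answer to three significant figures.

42.4 years

γ = 1/√(1 − β²) = 1/√(1 − 0.395641) = 1/√0.604359 = 1/0.777405 = 1.2863.
The onboard clock measures proper time, so the interval in the rest frame of the solar system is dilated: Δt = γ·Δτ = 1.2863 × 33 years = 42.4 years.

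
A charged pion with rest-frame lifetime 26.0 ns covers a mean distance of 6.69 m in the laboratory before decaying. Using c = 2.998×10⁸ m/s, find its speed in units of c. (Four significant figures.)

d = βγcτ ⇒ βγ = d/(cτ) = 6.690 m / (7.7948 m) = 0.85826.
β = (βγ)/√(1+(βγ)²) = 0.85826/√1.73661 = 0.6513.

0.6513c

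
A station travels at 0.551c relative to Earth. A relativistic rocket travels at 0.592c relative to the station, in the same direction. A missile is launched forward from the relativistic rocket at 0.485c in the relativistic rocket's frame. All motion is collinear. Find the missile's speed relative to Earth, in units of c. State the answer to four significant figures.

0.9498c

Apply u = (u'+v)/(1+u'v) twice. Missile in the station frame: (0.485+0.592)/(1+0.485·0.592) = 1.077/1.28712 = 0.83675c.
That velocity, transformed to the rest frame of Earth: (0.83675+0.551)/(1+0.83675·0.551) = 1.38775/1.46104925 = 0.94983c.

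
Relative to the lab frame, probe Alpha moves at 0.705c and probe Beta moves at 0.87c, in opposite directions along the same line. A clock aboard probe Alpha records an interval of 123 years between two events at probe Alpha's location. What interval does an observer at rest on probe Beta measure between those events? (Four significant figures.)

Speed of probe Alpha in probe Beta's frame: u = (v_A + v_B)/(1 + v_A v_B/c²) = (0.705 + 0.87)/(1 + 0.705×0.87) = 1.575/1.61335 = 0.97623; |u| = 0.97623c.
γ for this relative speed: γ = 1/√(1 − 0.953025) = 4.6139.
The clock on probe Alpha records proper time, so probe Beta measures Δt = γΔτ = 4.6139 × 123 = 567.5 years.

567.5 years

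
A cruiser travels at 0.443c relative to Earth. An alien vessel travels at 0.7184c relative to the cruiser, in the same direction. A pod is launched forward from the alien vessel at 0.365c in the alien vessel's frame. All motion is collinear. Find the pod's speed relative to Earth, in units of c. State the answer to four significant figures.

0.9428c

First combine the pod and alien vessel (S''→S'): u₁ = (0.365 + 0.7184)/(1 + 0.365×0.7184) = 1.0834/1.262216 = 0.85833.
Then combine with the cruiser (S'→S): u = (0.85833 + 0.443)/(1 + 0.85833×0.443) = 1.30133/1.38024019 = 0.94283.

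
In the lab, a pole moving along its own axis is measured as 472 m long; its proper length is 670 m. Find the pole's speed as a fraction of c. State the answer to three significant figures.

Length contraction gives γ = L₀/L = 670/472 = 1.4195.
β = √(1 − 1/γ²) = √0.503717 = 0.710.

0.710c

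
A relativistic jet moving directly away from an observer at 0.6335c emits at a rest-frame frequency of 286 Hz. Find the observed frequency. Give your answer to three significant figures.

Relativistic Doppler (source moving away): f_obs = f_src · √((1−β)/(1+β)).
With β = 0.6335: factor = √(0.3665/1.6335) = 0.47367.
f_obs = 286 × 0.47367 = 135 Hz.

135 Hz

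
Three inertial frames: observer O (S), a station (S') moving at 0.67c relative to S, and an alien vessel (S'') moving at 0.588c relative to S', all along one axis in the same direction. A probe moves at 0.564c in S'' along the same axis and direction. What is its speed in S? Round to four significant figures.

0.9718c

Compose velocities in two stages. Stage 1 (into S'): u₁ = (0.564+0.588)/(1+0.564×0.588) = 0.8651.
Stage 2 (into S): u = (0.8651+0.67)/(1+0.8651×0.67) = 0.97182, so the speed is 0.9718c.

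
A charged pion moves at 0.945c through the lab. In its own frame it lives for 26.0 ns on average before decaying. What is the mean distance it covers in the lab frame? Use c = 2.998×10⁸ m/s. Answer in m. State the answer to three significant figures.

22.5 m

β² = 0.893025, so γ = 1/√0.106975 = 3.0574.
Lab-frame lifetime: Δt = γτ = 3.0574 × 26.0 ns = 79.492 ns.
Distance: d = vΔt = 0.945 × 2.998×10⁸ m/s × 7.9492×10^-8 s = 22.5 m.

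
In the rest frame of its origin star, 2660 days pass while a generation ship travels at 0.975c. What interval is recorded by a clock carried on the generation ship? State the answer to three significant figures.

591 days

β² = 0.950625, so γ = 1/√0.049375 = 4.5004.
The moving clock records proper time: Δτ = Δt/γ = 2660/4.5004 = 591 days.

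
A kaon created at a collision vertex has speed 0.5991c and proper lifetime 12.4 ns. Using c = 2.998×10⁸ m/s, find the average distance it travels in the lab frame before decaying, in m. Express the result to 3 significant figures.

γ = 1/√(1 − β²) = 1/√(1 − 0.35892081) = 1/√0.64107919 = 1/0.800674 = 1.2489.
Lab-frame lifetime: Δt = γτ = 1.2489 × 12.4 ns = 15.486 ns.
Distance: d = vΔt = 0.5991 × 2.998×10⁸ m/s × 1.5486×10^-8 s = 2.78 m.

2.78 m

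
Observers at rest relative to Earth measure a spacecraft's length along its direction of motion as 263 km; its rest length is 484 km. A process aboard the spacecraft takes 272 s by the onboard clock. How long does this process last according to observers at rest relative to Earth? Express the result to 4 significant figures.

γ = L₀/L = 484/263 = 1.8403.
Δt = γΔτ = 1.8403 × 272 = 500.6 s.

500.6 s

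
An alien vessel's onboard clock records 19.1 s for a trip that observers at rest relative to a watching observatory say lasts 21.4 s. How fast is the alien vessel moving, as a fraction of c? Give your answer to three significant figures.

0.451c

γ = Δt/Δτ = 21.4/19.1 = 1.1204.
β = √(1 − 1/γ²) = √(1 − 0.796625) = √0.203375 = 0.451.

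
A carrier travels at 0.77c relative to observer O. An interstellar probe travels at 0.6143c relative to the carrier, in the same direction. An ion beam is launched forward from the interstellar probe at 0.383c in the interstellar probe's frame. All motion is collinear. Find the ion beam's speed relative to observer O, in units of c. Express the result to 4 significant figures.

Compose velocities in two stages. Stage 1 (into S'): u₁ = (0.383+0.6143)/(1+0.383×0.6143) = 0.80735.
Stage 2 (into S): u = (0.80735+0.77)/(1+0.80735×0.77) = 0.97268, so the speed is 0.9727c.

0.9727c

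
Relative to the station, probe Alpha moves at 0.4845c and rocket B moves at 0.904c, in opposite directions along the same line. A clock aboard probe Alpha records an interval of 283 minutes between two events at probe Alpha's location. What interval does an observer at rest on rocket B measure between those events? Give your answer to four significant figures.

Speed of probe Alpha in rocket B's frame: u = (v_A + v_B)/(1 + v_A v_B/c²) = (0.4845 + 0.904)/(1 + 0.4845×0.904) = 1.3885/1.437988 = 0.96559; |u| = 0.96559c.
γ for this relative speed: γ = 1/√(1 − 0.932364) = 3.8451.
The clock on probe Alpha records proper time, so rocket B measures Δt = γΔτ = 3.8451 × 283 = 1088 minutes.

1088 minutes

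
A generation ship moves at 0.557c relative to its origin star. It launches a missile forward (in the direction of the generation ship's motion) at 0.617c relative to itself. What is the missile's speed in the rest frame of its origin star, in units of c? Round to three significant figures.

0.874c

In units of c, u = (u' + v)/(1 + u'v) with u' = 0.617 and v = 0.557.
Numerator: 0.617 + 0.557 = 1.174. Denominator: 1 + (0.617)(0.557) = 1.343669.
u = 1.174/1.343669 = 0.87373, so the speed is 0.874c.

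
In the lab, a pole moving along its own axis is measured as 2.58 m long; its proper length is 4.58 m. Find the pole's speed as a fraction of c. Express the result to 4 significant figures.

Length contraction gives γ = L₀/L = 4.58/2.58 = 1.7752.
β = √(1 − 1/γ²) = √0.682674 = 0.8262.

0.8262c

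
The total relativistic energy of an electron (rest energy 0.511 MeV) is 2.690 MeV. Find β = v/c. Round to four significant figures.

Total energy E = γmc² gives γ = 2.690/0.511 = 5.2642.
Hence β = √(1 − 1/γ²) = √(1 − 0.0360857) = √0.9639143 = 0.9818.

0.9818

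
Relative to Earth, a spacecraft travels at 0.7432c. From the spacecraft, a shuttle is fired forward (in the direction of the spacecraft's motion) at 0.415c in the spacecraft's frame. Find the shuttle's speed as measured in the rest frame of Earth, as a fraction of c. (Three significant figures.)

In units of c, u = (u' + v)/(1 + u'v) with u' = 0.415 and v = 0.7432.
Numerator: 0.415 + 0.7432 = 1.1582. Denominator: 1 + (0.415)(0.7432) = 1.308428.
u = 1.1582/1.308428 = 0.88518, so the speed is 0.885c.

0.885c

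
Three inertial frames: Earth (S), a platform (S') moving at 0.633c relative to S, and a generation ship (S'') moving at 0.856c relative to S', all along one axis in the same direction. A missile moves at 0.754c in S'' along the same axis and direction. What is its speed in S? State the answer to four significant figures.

Apply u = (u'+v)/(1+u'v) twice. Missile in the platform frame: (0.754+0.856)/(1+0.754·0.856) = 1.61/1.645424 = 0.97847c.
That velocity, transformed to the rest frame of Earth: (0.97847+0.633)/(1+0.97847·0.633) = 1.61147/1.61937151 = 0.99512c.

0.9951c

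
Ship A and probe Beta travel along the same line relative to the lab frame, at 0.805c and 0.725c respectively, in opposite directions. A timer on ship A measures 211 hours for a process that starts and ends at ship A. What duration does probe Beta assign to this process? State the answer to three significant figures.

The velocity of ship A relative to probe Beta is (0.805 + 0.725)c / (1 + 0.805×0.725) = 0.96614c; relative speed 0.96614c.
At |u| = 0.96614c, γ = (1 − 0.933426)^(−1/2) = 3.8757.
Ship A's interval is proper; time dilation gives Δt_B = γΔτ = 3.8757 × 211 hours = 818 hours.

818 hours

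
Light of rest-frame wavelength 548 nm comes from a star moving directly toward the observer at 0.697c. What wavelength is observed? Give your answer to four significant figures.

Relativistic Doppler for wavelength: λ_obs = λ_src · √((1−β)/(1+β)).
With β = 0.697: factor = √(0.303/1.697) = 0.42255.
λ_obs = 548 × 0.42255 = 231.6 nm.

231.6 nm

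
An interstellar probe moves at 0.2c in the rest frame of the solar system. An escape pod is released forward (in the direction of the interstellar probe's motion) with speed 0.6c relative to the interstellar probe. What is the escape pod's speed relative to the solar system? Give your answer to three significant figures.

0.714c

In units of c, u = (u' + v)/(1 + u'v) with u' = 0.6 and v = 0.2.
Numerator: 0.6 + 0.2 = 0.8. Denominator: 1 + (0.6)(0.2) = 1.12.
u = 0.8/1.12 = 0.71429, so the speed is 0.714c.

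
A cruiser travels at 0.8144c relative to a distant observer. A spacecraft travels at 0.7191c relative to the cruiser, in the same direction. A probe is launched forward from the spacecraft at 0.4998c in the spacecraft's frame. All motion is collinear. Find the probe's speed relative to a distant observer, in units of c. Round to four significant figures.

First combine the probe and spacecraft (S''→S'): u₁ = (0.4998 + 0.7191)/(1 + 0.4998×0.7191) = 1.2189/1.35940618 = 0.89664.
Then combine with the cruiser (S'→S): u = (0.89664 + 0.8144)/(1 + 0.89664×0.8144) = 1.71104/1.730223616 = 0.98891.

0.9889c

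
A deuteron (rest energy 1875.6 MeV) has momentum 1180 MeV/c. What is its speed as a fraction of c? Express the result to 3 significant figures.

0.533c

βγ = pc/(mc²) = 1180/1875.6 = 0.62913.
Since γ² = 1 + (βγ)² = 1.395805, γ = √1.395805 = 1.18144, and β = (βγ)/γ = 0.62913/1.18144 = 0.533.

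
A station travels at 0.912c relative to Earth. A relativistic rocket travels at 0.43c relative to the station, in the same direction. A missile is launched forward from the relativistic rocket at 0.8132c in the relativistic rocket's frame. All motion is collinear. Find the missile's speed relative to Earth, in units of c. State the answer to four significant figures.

0.9962c

Apply u = (u'+v)/(1+u'v) twice. Missile in the station frame: (0.8132+0.43)/(1+0.8132·0.43) = 1.2432/1.349676 = 0.92111c.
That velocity, transformed to the rest frame of Earth: (0.92111+0.912)/(1+0.92111·0.912) = 1.83311/1.84005232 = 0.99623c.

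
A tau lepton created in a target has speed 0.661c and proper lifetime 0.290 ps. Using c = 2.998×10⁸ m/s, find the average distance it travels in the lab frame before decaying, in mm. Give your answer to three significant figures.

γ = 1/√(1 − β²) = 1/√(1 − 0.436921) = 1/√0.563079 = 1/0.750386 = 1.3326.
Lab-frame lifetime: Δt = γτ = 1.3326 × 0.290 ps = 0.38645 ps.
Distance: d = vΔt = 0.661 × 2.998×10⁸ m/s × 3.8645×10^-13 s = 7.66×10^-5 m = 0.0766 mm.

0.0766 mm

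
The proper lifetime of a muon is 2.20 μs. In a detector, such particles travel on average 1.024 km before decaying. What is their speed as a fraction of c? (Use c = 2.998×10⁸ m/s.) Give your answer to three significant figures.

0.841c

Lab distance = (lab lifetime)·v = γτ·βc, so βγ = d/(cτ) = 1024/(2.998×10⁸ × 2.200×10^-6) = 1.5526.
With βγ = 1.5526: γ² = 1 + (βγ)² = 3.41057, and β = (βγ)/γ = 1.5526/1.84677 = 0.841.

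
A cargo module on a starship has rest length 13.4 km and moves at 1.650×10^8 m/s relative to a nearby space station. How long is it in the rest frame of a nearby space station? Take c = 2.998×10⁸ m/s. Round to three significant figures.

11.2 km

β = v/c = (1.650×10^8 m/s)/(2.998×10⁸ m/s) = 0.550367.
With β = 0.550367, γ = 1/√(1 − 0.550367²) = 1/√0.6970962 = 1.1977.
Length contraction: L = L₀/γ = 13.4/1.1977 = 11.2 km.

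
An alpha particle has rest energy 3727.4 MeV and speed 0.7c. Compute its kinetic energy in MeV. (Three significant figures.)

1490 MeV

Lorentz factor: γ = (1 − 0.49)^(−1/2) = 1.40028.
Kinetic energy: K = (γ − 1)mc² = (1.40028 − 1) × 3727.4 MeV = 0.40028 × 3727.4 = 1490 MeV.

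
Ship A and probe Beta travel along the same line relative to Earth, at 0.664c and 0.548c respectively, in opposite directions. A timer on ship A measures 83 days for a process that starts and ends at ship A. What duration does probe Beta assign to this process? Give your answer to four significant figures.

181.0 days

The velocity of ship A relative to probe Beta is (0.664 + 0.548)c / (1 + 0.664×0.548) = 0.88865c; relative speed 0.88865c.
At |u| = 0.88865c, γ = (1 − 0.789699)^(−1/2) = 2.1806.
Ship A's interval is proper; time dilation gives Δt_B = γΔτ = 2.1806 × 83 days = 181.0 days.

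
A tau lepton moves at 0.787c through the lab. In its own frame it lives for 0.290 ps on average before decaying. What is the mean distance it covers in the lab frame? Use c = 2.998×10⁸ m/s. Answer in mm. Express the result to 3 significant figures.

0.111 mm

With β = 0.787, γ = 1/√(1 − 0.787²) = 1/√0.380631 = 1.6209.
Lab-frame lifetime: Δt = γτ = 1.6209 × 0.290 ps = 0.47006 ps.
Distance: d = vΔt = 0.787 × 2.998×10⁸ m/s × 4.7006×10^-13 s = 1.11×10^-4 m = 0.111 mm.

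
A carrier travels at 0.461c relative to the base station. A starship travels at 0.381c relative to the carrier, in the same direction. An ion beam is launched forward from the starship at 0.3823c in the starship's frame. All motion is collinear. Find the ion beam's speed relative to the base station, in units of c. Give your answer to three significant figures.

0.862c

Apply u = (u'+v)/(1+u'v) twice. Ion beam in the carrier frame: (0.3823+0.381)/(1+0.3823·0.381) = 0.7633/1.1456563 = 0.66626c.
That velocity, transformed to the rest frame of the base station: (0.66626+0.461)/(1+0.66626·0.461) = 1.12726/1.30714586 = 0.86238c.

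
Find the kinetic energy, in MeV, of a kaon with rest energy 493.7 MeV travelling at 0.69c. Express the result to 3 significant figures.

With β = 0.69, γ = 1/√(1 − 0.69²) = 1/√0.5239 = 1.38158.
Kinetic energy: K = (γ − 1)mc² = (1.38158 − 1) × 493.7 MeV = 0.38158 × 493.7 = 188 MeV.

188 MeV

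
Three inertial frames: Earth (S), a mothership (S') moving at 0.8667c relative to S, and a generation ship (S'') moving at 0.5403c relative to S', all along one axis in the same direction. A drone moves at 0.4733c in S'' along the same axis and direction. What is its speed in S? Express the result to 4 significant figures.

First combine the drone and generation ship (S''→S'): u₁ = (0.4733 + 0.5403)/(1 + 0.4733×0.5403) = 1.0136/1.25572399 = 0.80718.
Then combine with the mothership (S'→S): u = (0.80718 + 0.8667)/(1 + 0.80718×0.8667) = 1.67388/1.699582906 = 0.98488.

0.9849c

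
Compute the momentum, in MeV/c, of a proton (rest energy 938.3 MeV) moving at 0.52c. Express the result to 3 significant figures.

With β = 0.52, γ = 1/√(1 − 0.52²) = 1/√0.7296 = 1.1707.
Momentum: p = γβ·mc = 1.1707 × 0.52 × 938.3 MeV/c = 571 MeV/c.

571 MeV/c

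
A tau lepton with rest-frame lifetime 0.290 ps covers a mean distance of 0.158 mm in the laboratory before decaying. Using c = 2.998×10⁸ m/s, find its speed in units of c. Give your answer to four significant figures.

Let x = d/(cτ) = 1.580×10^-4 m / (2.998×10⁸ m/s × 2.900×10^-13 s) = 1.8173. Since d = βγcτ, x = βγ = β/√(1−β²).
Solving: β² = x²/(1+x²) = 3.30258/4.30258 = 0.767581, so β = 0.8761.

0.8761c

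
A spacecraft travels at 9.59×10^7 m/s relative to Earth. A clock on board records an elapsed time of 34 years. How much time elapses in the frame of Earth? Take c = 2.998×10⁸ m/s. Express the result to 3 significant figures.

35.9 years

β = v/c = (9.59×10^7 m/s)/(2.998×10⁸ m/s) = 0.31988.
γ = 1/√(1 − β²) = 1/√(1 − 0.1023232144) = 1/√0.8976767856 = 1/0.947458 = 1.0555.
The onboard clock measures proper time, so the interval in the rest frame of Earth is dilated: Δt = γ·Δτ = 1.0555 × 34 years = 35.9 years.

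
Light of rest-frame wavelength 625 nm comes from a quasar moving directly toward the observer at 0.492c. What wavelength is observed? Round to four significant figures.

Relativistic Doppler for wavelength: λ_obs = λ_src · √((1−β)/(1+β)).
With β = 0.492: factor = √(0.508/1.492) = 0.58351.
λ_obs = 625 × 0.58351 = 364.7 nm.

364.7 nm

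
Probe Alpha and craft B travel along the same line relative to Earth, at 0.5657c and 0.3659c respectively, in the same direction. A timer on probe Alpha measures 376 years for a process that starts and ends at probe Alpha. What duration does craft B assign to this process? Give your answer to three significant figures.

389 years

The velocity of probe Alpha relative to craft B is (0.5657 − 0.3659)c / (1 − 0.5657×0.3659) = 0.25195c; relative speed 0.25195c.
γ for this relative speed: γ = 1/√(1 − 0.0634788) = 1.0333.
The clock on probe Alpha records proper time, so craft B measures Δt = γΔτ = 1.0333 × 376 = 389 years.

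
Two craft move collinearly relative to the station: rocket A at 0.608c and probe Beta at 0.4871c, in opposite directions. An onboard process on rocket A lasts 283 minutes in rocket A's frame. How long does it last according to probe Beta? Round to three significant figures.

Speed of rocket A in probe Beta's frame: u = (v_A + v_B)/(1 + v_A v_B/c²) = (0.608 + 0.4871)/(1 + 0.608×0.4871) = 1.0951/1.2961568 = 0.84488; |u| = 0.84488c.
γ for this relative speed: γ = 1/√(1 − 0.713822) = 1.8693.
The clock on rocket A records proper time, so probe Beta measures Δt = γΔτ = 1.8693 × 283 = 529 minutes.

529 minutes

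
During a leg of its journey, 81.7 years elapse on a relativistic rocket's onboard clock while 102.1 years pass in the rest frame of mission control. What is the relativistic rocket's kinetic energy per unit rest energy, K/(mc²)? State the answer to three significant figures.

The time-dilation ratio gives γ = 102.1/81.7 = 1.24969.
Since K = (γ−1)mc², K/(mc²) = 1.24969 − 1 = 0.250.

0.250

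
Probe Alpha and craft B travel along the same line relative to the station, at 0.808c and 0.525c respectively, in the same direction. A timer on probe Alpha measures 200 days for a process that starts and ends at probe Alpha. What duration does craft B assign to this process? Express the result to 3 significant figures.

230 days

The velocity of probe Alpha relative to craft B is (0.808 − 0.525)c / (1 − 0.808×0.525) = 0.49149c; relative speed 0.49149c.
At |u| = 0.49149c, γ = (1 − 0.241562)^(−1/2) = 1.1483.
The clock on probe Alpha records proper time, so craft B measures Δt = γΔτ = 1.1483 × 200 = 230 days.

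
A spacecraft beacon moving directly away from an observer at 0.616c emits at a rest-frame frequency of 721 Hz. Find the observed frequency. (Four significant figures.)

351.5 Hz

Relativistic Doppler (source moving away): f_obs = f_src · √((1−β)/(1+β)).
With β = 0.616: factor = √(0.384/1.616) = 0.48747.
f_obs = 721 × 0.48747 = 351.5 Hz.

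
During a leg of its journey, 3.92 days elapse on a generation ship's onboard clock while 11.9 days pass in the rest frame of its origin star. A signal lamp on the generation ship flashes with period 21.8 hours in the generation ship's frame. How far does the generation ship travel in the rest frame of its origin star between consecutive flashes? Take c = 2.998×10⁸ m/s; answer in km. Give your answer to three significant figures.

6.74×10^10 km

From Δt = γΔτ: γ = 11.9/3.92 = 3.03571.
β = √(1 − 1/γ²) = 0.94419. Lab-frame period = γτ = 3.03571×21.8 hours = 66.178 hours. Distance = βc × γτ = 0.94419 × 2.998×10⁸ m/s × 238240.8 s = 6.7438×10^13 m = 6.74×10^10 km.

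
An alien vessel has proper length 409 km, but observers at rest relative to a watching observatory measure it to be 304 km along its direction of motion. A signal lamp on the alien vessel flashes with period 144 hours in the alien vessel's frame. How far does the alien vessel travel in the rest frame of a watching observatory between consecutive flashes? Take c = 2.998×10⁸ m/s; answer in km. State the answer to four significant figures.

1.399×10^11 km

From L = L₀/γ: γ = 409/304 = 1.34539.
β = √(1 − 1/γ²) = 0.66898. Lab-frame period = γτ = 1.34539×144 hours = 193.74 hours. Distance = βc × γτ = 0.66898 × 2.998×10⁸ m/s × 697464 s = 1.3988×10^14 m = 1.399×10^11 km.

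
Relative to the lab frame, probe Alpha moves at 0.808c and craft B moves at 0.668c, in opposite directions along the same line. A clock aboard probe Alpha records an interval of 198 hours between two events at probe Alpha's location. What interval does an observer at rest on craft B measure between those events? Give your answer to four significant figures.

695.3 hours

The velocity of probe Alpha relative to craft B is (0.808 + 0.668)c / (1 + 0.808×0.668) = 0.9586c; relative speed 0.9586c.
At |u| = 0.9586c, γ = (1 − 0.918914)^(−1/2) = 3.5118.
The clock on probe Alpha records proper time, so craft B measures Δt = γΔτ = 3.5118 × 198 = 695.3 hours.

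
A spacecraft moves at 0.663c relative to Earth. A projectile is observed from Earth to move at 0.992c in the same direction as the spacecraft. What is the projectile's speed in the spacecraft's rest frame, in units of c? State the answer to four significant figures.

0.9611c

Transform to the spacecraft's frame: u' = (u − v)/(1 − uv/c²).
u' = (0.992 − 0.663)/(1 − 0.992×0.663) = 0.329/0.342304 = 0.96113.
Speed in the spacecraft's frame: 0.9611c (in the same direction).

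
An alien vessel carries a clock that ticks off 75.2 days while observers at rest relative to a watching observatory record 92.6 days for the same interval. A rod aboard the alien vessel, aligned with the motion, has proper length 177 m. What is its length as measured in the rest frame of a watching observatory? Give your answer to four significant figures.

The time-dilation ratio gives γ = 92.6/75.2 = 1.23138.
L = L₀/γ = 177/1.23138 = 143.7 m.

143.7 m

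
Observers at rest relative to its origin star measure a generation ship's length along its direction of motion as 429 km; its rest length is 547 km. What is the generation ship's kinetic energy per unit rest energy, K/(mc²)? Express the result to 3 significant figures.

0.275

γ = L₀/L = 547/429 = 1.27506.
K/(mc²) = γ − 1 = 1.27506 − 1 = 0.275.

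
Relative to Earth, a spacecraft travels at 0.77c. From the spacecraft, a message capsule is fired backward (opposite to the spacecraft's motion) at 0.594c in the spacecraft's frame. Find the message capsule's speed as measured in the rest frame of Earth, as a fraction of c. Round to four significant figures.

0.3244c

Relativistic velocity addition: u = (u' + v)/(1 + u'v/c²), with u' = −0.594c and v = 0.77c.
Numerator: −0.594 + 0.77 = 0.176. Denominator: 1 + (−0.594)(0.77) = 0.54262.
u = 0.176/0.54262 = 0.32435, so the speed is 0.3244c.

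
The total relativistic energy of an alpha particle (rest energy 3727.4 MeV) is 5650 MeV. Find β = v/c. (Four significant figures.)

0.7515

γ = E/(mc²) = 5650/3727.4 = 1.5158.
β = √(1 − 1/γ²) = √(1 − 0.435227) = √0.564773 = 0.7515.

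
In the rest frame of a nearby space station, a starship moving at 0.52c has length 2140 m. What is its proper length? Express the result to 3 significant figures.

2510 m

β² = 0.2704, so γ = 1/√0.7296 = 1.1707.
Proper length: L₀ = γ·L = 1.1707 × 2140 = 2510 m.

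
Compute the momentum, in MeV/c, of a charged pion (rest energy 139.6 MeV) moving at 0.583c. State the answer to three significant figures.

100 MeV/c

With β = 0.583, γ = 1/√(1 − 0.583²) = 1/√0.660111 = 1.2308.
Momentum: p = γβ·mc = 1.2308 × 0.583 × 139.6 MeV/c = 100 MeV/c.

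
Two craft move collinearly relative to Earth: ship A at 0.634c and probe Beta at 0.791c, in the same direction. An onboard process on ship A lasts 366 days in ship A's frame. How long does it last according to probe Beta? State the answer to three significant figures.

386 days

Speed of ship A in probe Beta's frame: u = (v_A − v_B)/(1 − v_A v_B/c²) = (0.634 − 0.791)/(1 − 0.634×0.791) = −0.157/0.498506 = −0.31494; |u| = 0.31494c.
γ for this relative speed: γ = 1/√(1 − 0.0991872) = 1.0536.
Ship A's interval is proper; time dilation gives Δt_B = γΔτ = 1.0536 × 366 days = 386 days.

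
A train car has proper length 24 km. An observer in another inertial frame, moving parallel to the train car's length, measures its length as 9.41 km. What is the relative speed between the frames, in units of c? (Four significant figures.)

0.9199c

Length contraction gives γ = L₀/L = 24/9.41 = 2.5505.
β = √(1 − 1/γ²) = √0.846273 = 0.9199.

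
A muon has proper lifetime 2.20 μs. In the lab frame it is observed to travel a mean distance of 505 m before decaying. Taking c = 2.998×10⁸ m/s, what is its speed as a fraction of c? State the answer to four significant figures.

0.6079c

Let x = d/(cτ) = 505.0 m / (2.998×10⁸ m/s × 2.200×10^-6 s) = 0.76566. Since d = βγcτ, x = βγ = β/√(1−β²).
Solving: β² = x²/(1+x²) = 0.586235/1.586235 = 0.369576, so β = 0.6079.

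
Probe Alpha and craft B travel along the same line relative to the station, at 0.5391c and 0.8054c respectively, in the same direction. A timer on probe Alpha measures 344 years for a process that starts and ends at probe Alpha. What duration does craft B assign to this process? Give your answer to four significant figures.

Transform probe Alpha's velocity into craft B's frame: (0.5391 − 0.8054)/(1 − 0.5391·0.8054) = −0.2663/0.56580886, so the relative speed is 0.47065c.
γ for this relative speed: γ = 1/√(1 − 0.221511) = 1.1334.
Probe Alpha's interval is proper; time dilation gives Δt_B = γΔτ = 1.1334 × 344 years = 389.9 years.

389.9 years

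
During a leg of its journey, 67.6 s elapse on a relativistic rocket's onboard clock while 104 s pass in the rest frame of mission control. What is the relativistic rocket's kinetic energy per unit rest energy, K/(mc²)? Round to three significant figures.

The time-dilation ratio gives γ = 104/67.6 = 1.53846.
K/(mc²) = γ − 1 = 1.53846 − 1 = 0.538.

0.538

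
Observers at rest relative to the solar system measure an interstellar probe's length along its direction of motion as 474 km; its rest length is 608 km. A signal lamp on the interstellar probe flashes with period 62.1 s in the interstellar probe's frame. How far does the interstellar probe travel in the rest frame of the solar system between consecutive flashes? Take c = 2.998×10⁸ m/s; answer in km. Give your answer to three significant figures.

1.50×10^7 km

Length contraction gives γ = L₀/L = 608/474 = 1.2827.
β = √(1 − 1/γ²) = 0.62627. Lab-frame period = γτ = 1.2827×62.1 s = 79.656 s. Distance = βc × γτ = 0.62627 × 2.998×10⁸ m/s × 79.656 s = 1.4956×10^10 m = 1.50×10^7 km.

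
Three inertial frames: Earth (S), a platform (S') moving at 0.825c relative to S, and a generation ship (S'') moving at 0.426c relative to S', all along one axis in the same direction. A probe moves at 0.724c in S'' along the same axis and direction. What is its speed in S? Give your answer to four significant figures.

Apply u = (u'+v)/(1+u'v) twice. Probe in the platform frame: (0.724+0.426)/(1+0.724·0.426) = 1.15/1.308424 = 0.87892c.
That velocity, transformed to the rest frame of Earth: (0.87892+0.825)/(1+0.87892·0.825) = 1.70392/1.725109 = 0.98772c.

0.9877c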